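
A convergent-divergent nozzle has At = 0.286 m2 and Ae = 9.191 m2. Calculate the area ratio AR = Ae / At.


AR = 9.191 / 0.286 = 32.1

32.1


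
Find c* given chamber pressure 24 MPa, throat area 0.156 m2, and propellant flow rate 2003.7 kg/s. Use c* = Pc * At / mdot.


c* = 24e6 * 0.156 / 2003.7 = 1869 m/s

1869 m/s


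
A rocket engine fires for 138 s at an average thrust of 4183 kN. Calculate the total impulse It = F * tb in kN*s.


It = 4183 * 138 = 577254 kN*s

577254 kN*s


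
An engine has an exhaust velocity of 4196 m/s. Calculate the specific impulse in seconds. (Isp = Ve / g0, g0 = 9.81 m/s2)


Isp = Ve / g0 = 4196 / 9.81 = 427.7 s

427.7 s


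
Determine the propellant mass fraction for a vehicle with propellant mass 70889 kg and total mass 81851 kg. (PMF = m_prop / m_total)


PMF = 70889 / 81851 = 0.866

0.866


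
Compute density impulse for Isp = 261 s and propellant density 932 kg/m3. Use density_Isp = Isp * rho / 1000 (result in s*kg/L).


rho*Isp = 261 * 932 / 1000 = 243 s*kg/L

243 s*kg/L


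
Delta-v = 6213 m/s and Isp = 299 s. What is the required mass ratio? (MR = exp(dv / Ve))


Ve = 299 * 9.81 = 2933.19 m/s
MR = exp(6213 / 2933.19) = 8.316

8.316


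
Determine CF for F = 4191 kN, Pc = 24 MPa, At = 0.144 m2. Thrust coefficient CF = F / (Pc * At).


CF = 4191000 / (24e6 * 0.144) = 1.21

1.21


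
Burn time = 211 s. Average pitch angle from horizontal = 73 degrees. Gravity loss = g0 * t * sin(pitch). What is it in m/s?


GL = 9.81 * 211 * sin(73 deg) = 1979 m/s

1979 m/s


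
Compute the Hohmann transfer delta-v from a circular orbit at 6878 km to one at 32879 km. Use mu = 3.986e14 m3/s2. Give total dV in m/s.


V1 = sqrt(mu/r1) = 7612.68 m/s
dV1 = V1*(sqrt(2*r2/(r1+r2)) - 1) = 2177.82 m/s
V2 = sqrt(mu/r2) = 3481.84 m/s
dV2 = V2*(1 - sqrt(2*r1/(r1+r2))) = 1433.76 m/s
Total dV = 3612 m/s

3612 m/s


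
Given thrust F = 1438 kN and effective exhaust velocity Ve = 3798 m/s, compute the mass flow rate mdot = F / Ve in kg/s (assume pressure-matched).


mdot = F / Ve = 1438000 / 3798 = 378.6 kg/s

378.6 kg/s


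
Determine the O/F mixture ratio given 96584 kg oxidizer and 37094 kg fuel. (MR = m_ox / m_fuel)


MR = 96584 / 37094 = 2.6

2.6


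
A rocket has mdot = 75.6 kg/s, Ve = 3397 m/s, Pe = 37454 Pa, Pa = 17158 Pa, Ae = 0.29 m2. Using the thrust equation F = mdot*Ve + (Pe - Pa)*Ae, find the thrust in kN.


F = 75.6 * 3397 + (37454 - 17158) * 0.29 = 262699.0 N = 262.7 kN

262.7 kN


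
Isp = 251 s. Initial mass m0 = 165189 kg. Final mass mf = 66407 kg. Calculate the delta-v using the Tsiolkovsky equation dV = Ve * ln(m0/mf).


Ve = 251 * 9.81 = 2462.31 m/s
dV = 2462.31 * ln(165189/66407) = 2244 m/s

2244 m/s


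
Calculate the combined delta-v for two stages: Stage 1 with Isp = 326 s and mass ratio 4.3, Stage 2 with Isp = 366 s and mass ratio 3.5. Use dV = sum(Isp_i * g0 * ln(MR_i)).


dV1 = 326 * 9.81 * ln(4.3) = 4664.7 m/s
dV2 = 366 * 9.81 * ln(3.5) = 4498.0 m/s
Total dV = 4664.7 + 4498.0 = 9162.7 m/s ~ 9163 m/s

9163 m/s


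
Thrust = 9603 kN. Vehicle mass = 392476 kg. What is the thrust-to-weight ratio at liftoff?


TWR = 9603000 / (392476 * 9.81) = 2.49

2.49


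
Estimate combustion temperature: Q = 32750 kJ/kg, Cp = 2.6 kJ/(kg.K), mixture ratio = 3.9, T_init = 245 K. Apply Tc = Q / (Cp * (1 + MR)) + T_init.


Tc = 32750 / (2.6 * (1 + 3.9)) + 245 = 2816 K

2816 K


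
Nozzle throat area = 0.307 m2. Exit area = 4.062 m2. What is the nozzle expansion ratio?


AR = 4.062 / 0.307 = 13.2

13.2


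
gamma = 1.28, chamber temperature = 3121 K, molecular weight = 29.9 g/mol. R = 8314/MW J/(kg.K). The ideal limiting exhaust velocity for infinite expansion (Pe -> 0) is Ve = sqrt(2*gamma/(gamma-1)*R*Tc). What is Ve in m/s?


R = 8314 / 29.9 = 278.06 J/(kg.K)
Ve = sqrt(2 * 1.28 / (1.28 - 1) * 278.06 * 3121) = 2817 m/s

2817 m/s


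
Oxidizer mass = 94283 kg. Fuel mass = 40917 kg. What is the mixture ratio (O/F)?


MR = 94283 / 40917 = 2.3

2.3


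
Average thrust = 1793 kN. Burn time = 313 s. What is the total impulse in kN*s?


It = 1793 * 313 = 561209 kN*s

561209 kN*s


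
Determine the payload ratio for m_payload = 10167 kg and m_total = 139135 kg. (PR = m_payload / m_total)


PR = 10167 / 139135 = 0.0731

0.0731


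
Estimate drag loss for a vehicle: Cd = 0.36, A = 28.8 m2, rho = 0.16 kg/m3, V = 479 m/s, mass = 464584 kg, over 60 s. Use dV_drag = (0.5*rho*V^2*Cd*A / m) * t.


D = 0.5 * 0.16 * 479^2 * 0.36 * 28.8 = 190307.54 N
a = 190307.54 / 464584 = 0.4096 m/s2
dV = 0.4096 * 60 = 24.6 m/s

24.6 m/s


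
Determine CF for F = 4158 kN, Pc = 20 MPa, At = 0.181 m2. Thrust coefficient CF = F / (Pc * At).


CF = 4158000 / (20e6 * 0.181) = 1.15

1.15


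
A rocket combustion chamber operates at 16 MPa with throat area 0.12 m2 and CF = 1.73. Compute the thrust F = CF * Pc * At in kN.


F = 1.73 * 16e6 * 0.12 = 3.3216e+06 N = 3321.6 kN

3321.6 kN


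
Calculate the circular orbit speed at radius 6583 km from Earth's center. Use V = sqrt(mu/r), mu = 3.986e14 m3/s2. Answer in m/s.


V = sqrt(3.986e14 / 6583000) = 7781 m/s

7781 m/s


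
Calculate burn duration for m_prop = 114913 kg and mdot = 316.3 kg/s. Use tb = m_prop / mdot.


tb = 114913 / 316.3 = 363.3 s

363.3 s


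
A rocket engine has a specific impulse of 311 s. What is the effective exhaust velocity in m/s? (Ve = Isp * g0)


Ve = Isp * g0 = 311 * 9.81 = 3050.9 m/s

3050.9 m/s


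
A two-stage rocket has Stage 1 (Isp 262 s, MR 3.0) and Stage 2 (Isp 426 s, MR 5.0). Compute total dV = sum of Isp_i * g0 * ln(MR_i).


dV1 = 262 * 9.81 * ln(3.0) = 2823.7 m/s
dV2 = 426 * 9.81 * ln(5.0) = 6725.9 m/s
Total dV = 2823.7 + 6725.9 = 9549.6 m/s ~ 9550 m/s

9550 m/s


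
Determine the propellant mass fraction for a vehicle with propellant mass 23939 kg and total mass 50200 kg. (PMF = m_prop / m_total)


PMF = 23939 / 50200 = 0.477

0.477


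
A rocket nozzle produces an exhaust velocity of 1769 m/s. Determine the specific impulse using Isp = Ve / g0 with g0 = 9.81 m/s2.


Isp = Ve / g0 = 1769 / 9.81 = 180.3 s

180.3 s


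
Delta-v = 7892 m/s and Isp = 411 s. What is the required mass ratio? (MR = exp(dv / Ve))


Ve = 411 * 9.81 = 4031.91 m/s
MR = exp(7892 / 4031.91) = 7.081

7.081


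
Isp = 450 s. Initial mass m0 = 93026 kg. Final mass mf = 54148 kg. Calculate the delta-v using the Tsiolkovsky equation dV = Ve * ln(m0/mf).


Ve = 450 * 9.81 = 4414.5 m/s
dV = 4414.5 * ln(93026/54148) = 2389 m/s

2389 m/s


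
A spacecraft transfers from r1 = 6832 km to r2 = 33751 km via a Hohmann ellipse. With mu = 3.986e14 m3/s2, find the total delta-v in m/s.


V1 = sqrt(mu/r1) = 7638.26 m/s
dV1 = V1*(sqrt(2*r2/(r1+r2)) - 1) = 2212.75 m/s
V2 = sqrt(mu/r2) = 3436.57 m/s
dV2 = V2*(1 - sqrt(2*r1/(r1+r2))) = 1442.49 m/s
Total dV = 3655 m/s

3655 m/s


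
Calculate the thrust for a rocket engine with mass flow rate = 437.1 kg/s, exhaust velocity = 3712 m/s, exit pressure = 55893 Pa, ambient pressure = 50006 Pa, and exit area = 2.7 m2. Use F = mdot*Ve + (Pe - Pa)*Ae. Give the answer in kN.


F = 437.1 * 3712 + (55893 - 50006) * 2.7 = 1.6384e+06 N = 1638.4 kN

1638.4 kN


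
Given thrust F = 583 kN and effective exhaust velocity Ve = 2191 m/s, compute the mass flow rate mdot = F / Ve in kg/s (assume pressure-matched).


mdot = F / Ve = 583000 / 2191 = 266.1 kg/s

266.1 kg/s


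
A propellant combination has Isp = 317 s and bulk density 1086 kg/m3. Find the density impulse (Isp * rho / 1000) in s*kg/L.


rho*Isp = 317 * 1086 / 1000 = 344 s*kg/L

344 s*kg/L


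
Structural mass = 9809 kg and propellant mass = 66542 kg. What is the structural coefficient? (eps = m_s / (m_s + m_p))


eps = 9809 / (9809 + 66542) = 0.1285

0.1285


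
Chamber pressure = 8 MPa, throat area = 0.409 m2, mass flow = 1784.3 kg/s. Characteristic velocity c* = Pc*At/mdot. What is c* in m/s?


c* = 8e6 * 0.409 / 1784.3 = 1834 m/s

1834 m/s


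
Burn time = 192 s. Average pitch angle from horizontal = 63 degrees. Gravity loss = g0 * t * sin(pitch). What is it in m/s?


GL = 9.81 * 192 * sin(63 deg) = 1678 m/s

1678 m/s


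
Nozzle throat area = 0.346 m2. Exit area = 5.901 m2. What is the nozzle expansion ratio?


AR = 5.901 / 0.346 = 17.1

17.1


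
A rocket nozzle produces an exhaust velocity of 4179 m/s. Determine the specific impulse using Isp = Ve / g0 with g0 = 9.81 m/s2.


Isp = Ve / g0 = 4179 / 9.81 = 426.0 s

426.0 s


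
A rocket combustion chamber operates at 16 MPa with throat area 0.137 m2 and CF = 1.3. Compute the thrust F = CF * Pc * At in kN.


F = 1.3 * 16e6 * 0.137 = 2.8496e+06 N = 2849.6 kN

2849.6 kN


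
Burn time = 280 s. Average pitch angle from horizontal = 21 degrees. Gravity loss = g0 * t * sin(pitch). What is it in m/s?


GL = 9.81 * 280 * sin(21 deg) = 984 m/s

984 m/s


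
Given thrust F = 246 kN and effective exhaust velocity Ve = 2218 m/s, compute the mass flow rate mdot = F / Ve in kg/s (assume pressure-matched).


mdot = F / Ve = 246000 / 2218 = 110.9 kg/s

110.9 kg/s


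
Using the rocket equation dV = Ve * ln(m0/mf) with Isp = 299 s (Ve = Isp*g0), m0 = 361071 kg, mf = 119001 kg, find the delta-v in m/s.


Ve = 299 * 9.81 = 2933.19 m/s
dV = 2933.19 * ln(361071/119001) = 3256 m/s

3256 m/s


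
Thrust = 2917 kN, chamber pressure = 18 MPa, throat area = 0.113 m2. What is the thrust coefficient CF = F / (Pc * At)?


CF = 2917000 / (18e6 * 0.113) = 1.43

1.43


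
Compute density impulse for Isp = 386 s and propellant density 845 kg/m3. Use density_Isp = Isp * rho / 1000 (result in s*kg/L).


rho*Isp = 386 * 845 / 1000 = 326 s*kg/L

326 s*kg/L


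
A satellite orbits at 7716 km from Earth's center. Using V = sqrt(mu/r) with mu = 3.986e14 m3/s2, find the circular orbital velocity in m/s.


V = sqrt(3.986e14 / 7716000) = 7187 m/s

7187 m/s


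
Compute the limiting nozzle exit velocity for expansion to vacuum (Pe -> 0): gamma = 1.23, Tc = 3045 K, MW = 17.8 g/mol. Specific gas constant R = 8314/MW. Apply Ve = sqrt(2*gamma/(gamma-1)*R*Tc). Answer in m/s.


R = 8314 / 17.8 = 467.08 J/(kg.K)
Ve = sqrt(2 * 1.23 / (1.23 - 1) * 467.08 * 3045) = 3900 m/s

3900 m/s


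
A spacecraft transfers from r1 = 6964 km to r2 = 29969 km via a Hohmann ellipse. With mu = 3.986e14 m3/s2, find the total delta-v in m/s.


V1 = sqrt(mu/r1) = 7565.53 m/s
dV1 = V1*(sqrt(2*r2/(r1+r2)) - 1) = 2072.39 m/s
V2 = sqrt(mu/r2) = 3646.97 m/s
dV2 = V2*(1 - sqrt(2*r1/(r1+r2))) = 1407.38 m/s
Total dV = 3480 m/s

3480 m/s


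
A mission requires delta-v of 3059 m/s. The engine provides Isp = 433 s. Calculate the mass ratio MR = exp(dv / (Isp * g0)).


Ve = 433 * 9.81 = 4247.73 m/s
MR = exp(3059 / 4247.73) = 2.055

2.055


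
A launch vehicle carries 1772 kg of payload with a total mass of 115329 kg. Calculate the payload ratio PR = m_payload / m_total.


PR = 1772 / 115329 = 0.0154

0.0154


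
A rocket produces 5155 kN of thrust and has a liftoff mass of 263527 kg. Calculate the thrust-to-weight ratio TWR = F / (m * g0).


TWR = 5155000 / (263527 * 9.81) = 1.99

1.99


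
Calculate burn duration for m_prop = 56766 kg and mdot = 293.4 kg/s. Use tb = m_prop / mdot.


tb = 56766 / 293.4 = 193.5 s

193.5 s


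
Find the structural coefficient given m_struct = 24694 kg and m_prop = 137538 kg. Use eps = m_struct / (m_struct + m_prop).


eps = 24694 / (24694 + 137538) = 0.1522

0.1522


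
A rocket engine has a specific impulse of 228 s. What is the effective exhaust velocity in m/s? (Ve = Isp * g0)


Ve = Isp * g0 = 228 * 9.81 = 2236.7 m/s

2236.7 m/s


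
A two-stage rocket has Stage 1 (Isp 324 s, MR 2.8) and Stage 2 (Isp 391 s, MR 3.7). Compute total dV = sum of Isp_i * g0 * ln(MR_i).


dV1 = 324 * 9.81 * ln(2.8) = 3272.6 m/s
dV2 = 391 * 9.81 * ln(3.7) = 5018.4 m/s
Total dV = 3272.6 + 5018.4 = 8291.0 m/s ~ 8291 m/s

8291 m/s


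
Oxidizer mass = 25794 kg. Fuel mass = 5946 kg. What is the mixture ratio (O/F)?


MR = 25794 / 5946 = 4.34

4.34


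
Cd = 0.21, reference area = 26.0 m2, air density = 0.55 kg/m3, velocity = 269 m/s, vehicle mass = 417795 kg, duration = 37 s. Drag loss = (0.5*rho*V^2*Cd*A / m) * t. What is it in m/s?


D = 0.5 * 0.55 * 269^2 * 0.21 * 26.0 = 108650.04 N
a = 108650.04 / 417795 = 0.2601 m/s2
dV = 0.2601 * 37 = 9.6 m/s

9.6 m/s


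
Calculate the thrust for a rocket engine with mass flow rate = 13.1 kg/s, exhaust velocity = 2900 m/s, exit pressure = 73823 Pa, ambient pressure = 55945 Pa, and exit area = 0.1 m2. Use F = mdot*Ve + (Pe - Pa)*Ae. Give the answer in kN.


F = 13.1 * 2900 + (73823 - 55945) * 0.1 = 39778.0 N = 39.8 kN

39.8 kN


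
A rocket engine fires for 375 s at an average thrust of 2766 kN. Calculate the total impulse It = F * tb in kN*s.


It = 2766 * 375 = 1037250 kN*s

1037250 kN*s


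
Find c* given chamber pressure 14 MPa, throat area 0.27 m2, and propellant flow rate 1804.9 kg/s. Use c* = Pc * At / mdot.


c* = 14e6 * 0.27 / 1804.9 = 2094 m/s

2094 m/s


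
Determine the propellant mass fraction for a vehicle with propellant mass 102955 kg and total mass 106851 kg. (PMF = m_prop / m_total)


PMF = 102955 / 106851 = 0.964

0.964


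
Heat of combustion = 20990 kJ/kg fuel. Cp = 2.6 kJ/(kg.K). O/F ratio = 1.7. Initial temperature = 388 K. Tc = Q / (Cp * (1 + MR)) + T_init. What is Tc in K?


Tc = 20990 / (2.6 * (1 + 1.7)) + 388 = 3378 K

3378 K


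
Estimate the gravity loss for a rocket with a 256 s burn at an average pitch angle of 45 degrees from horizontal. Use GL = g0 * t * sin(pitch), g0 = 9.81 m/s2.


GL = 9.81 * 256 * sin(45 deg) = 1776 m/s

1776 m/s


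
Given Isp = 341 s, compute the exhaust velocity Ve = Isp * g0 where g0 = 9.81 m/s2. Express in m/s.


Ve = Isp * g0 = 341 * 9.81 = 3345.2 m/s

3345.2 m/s


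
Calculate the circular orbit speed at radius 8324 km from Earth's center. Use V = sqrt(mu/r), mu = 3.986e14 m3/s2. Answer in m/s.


V = sqrt(3.986e14 / 8324000) = 6920 m/s

6920 m/s


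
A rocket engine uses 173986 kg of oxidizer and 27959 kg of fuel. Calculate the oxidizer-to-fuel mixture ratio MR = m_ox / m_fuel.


MR = 173986 / 27959 = 6.22

6.22


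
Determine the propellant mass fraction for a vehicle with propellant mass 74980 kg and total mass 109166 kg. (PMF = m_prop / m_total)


PMF = 74980 / 109166 = 0.687

0.687


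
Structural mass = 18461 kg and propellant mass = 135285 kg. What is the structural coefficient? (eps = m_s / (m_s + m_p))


eps = 18461 / (18461 + 135285) = 0.1201

0.1201


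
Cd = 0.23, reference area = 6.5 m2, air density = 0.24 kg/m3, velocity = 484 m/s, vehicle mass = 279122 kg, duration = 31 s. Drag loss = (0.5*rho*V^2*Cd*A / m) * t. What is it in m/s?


D = 0.5 * 0.24 * 484^2 * 0.23 * 6.5 = 42025.53 N
a = 42025.53 / 279122 = 0.1506 m/s2
dV = 0.1506 * 31 = 4.7 m/s

4.7 m/s


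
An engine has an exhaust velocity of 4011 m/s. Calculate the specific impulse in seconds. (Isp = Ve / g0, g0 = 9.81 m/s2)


Isp = Ve / g0 = 4011 / 9.81 = 408.9 s

408.9 s


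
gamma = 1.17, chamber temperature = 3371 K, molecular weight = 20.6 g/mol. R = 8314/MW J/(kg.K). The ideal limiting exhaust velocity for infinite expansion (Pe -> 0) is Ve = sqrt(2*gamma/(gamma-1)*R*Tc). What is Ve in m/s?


R = 8314 / 20.6 = 403.59 J/(kg.K)
Ve = sqrt(2 * 1.17 / (1.17 - 1) * 403.59 * 3371) = 4327 m/s

4327 m/s


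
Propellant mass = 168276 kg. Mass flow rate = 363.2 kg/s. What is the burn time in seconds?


tb = 168276 / 363.2 = 463.3 s

463.3 s


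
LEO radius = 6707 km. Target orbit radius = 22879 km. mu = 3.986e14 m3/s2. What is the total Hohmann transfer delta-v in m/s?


V1 = sqrt(mu/r1) = 7709.11 m/s
dV1 = V1*(sqrt(2*r2/(r1+r2)) - 1) = 1878.15 m/s
V2 = sqrt(mu/r2) = 4173.98 m/s
dV2 = V2*(1 - sqrt(2*r1/(r1+r2))) = 1363.46 m/s
Total dV = 3242 m/s

3242 m/s


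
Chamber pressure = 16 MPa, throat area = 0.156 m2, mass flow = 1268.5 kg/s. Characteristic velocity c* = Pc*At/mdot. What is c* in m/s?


c* = 16e6 * 0.156 / 1268.5 = 1968 m/s

1968 m/s


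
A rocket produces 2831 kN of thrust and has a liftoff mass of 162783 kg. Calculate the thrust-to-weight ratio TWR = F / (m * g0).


TWR = 2831000 / (162783 * 9.81) = 1.77

1.77


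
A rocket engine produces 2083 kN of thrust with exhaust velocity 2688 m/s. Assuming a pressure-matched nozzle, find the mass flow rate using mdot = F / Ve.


mdot = F / Ve = 2083000 / 2688 = 774.9 kg/s

774.9 kg/s


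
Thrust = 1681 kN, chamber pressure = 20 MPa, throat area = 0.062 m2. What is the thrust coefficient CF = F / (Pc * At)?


CF = 1681000 / (20e6 * 0.062) = 1.36

1.36


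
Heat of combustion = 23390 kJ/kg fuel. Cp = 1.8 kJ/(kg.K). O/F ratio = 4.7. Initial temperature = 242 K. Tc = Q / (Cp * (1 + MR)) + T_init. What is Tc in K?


Tc = 23390 / (1.8 * (1 + 4.7)) + 242 = 2522 K

2522 K


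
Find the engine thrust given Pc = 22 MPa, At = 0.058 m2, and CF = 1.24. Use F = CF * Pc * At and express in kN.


F = 1.24 * 22e6 * 0.058 = 1.5822e+06 N = 1582.2 kN

1582.2 kN


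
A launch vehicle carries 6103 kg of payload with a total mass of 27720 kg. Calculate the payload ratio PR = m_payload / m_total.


PR = 6103 / 27720 = 0.2202

0.2202


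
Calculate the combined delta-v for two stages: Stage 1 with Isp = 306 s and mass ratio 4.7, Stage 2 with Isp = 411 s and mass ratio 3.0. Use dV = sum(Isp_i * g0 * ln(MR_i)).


dV1 = 306 * 9.81 * ln(4.7) = 4645.6 m/s
dV2 = 411 * 9.81 * ln(3.0) = 4429.5 m/s
Total dV = 4645.6 + 4429.5 = 9075.1 m/s ~ 9075 m/s

9075 m/s


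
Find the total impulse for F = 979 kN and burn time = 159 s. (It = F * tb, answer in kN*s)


It = 979 * 159 = 155661 kN*s

155661 kN*s


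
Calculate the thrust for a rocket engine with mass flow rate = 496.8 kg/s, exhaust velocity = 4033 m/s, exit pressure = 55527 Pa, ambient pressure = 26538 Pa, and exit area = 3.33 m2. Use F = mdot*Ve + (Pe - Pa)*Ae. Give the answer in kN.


F = 496.8 * 4033 + (55527 - 26538) * 3.33 = 2.1001e+06 N = 2100.1 kN

2100.1 kN


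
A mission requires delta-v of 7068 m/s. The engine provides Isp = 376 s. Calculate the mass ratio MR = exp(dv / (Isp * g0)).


Ve = 376 * 9.81 = 3688.56 m/s
MR = exp(7068 / 3688.56) = 6.795

6.795


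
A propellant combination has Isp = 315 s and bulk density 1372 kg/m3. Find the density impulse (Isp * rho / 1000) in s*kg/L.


rho*Isp = 315 * 1372 / 1000 = 432 s*kg/L

432 s*kg/L


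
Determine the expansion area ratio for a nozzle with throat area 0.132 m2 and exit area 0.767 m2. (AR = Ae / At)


AR = 0.767 / 0.132 = 5.8

5.8


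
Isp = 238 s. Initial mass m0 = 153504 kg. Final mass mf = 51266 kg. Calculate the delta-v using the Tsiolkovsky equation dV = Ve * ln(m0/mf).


Ve = 238 * 9.81 = 2334.78 m/s
dV = 2334.78 * ln(153504/51266) = 2561 m/s

2561 m/s


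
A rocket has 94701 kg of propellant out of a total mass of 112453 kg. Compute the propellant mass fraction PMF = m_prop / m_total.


PMF = 94701 / 112453 = 0.842

0.842


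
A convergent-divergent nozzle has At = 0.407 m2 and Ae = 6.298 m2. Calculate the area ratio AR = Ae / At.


AR = 6.298 / 0.407 = 15.5

15.5


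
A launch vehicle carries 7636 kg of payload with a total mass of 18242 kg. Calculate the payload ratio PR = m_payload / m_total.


PR = 7636 / 18242 = 0.4186

0.4186


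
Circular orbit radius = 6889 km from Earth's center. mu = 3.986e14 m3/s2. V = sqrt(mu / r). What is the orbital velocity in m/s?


V = sqrt(3.986e14 / 6889000) = 7607 m/s

7607 m/s


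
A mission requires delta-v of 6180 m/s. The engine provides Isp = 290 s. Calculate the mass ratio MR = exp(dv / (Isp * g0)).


Ve = 290 * 9.81 = 2844.9 m/s
MR = exp(6180 / 2844.9) = 8.779

8.779


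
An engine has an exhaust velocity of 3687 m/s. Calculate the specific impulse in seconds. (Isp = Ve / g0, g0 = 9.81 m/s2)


Isp = Ve / g0 = 3687 / 9.81 = 375.8 s

375.8 s


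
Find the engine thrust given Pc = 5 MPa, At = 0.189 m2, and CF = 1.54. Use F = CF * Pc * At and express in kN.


F = 1.54 * 5e6 * 0.189 = 1.4553e+06 N = 1455.3 kN

1455.3 kN


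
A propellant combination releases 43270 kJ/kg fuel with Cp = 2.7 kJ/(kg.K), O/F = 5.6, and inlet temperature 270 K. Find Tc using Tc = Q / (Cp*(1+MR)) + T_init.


Tc = 43270 / (2.7 * (1 + 5.6)) + 270 = 2698 K

2698 K


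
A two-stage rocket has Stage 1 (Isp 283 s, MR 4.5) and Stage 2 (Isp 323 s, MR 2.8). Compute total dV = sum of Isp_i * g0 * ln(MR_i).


dV1 = 283 * 9.81 * ln(4.5) = 4175.7 m/s
dV2 = 323 * 9.81 * ln(2.8) = 3262.5 m/s
Total dV = 4175.7 + 3262.5 = 7438.2 m/s ~ 7438 m/s

7438 m/s


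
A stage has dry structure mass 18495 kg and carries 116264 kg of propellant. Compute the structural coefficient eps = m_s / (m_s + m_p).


eps = 18495 / (18495 + 116264) = 0.1372

0.1372


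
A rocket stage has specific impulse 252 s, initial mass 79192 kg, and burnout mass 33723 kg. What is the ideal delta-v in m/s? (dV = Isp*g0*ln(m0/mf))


Ve = 252 * 9.81 = 2472.12 m/s
dV = 2472.12 * ln(79192/33723) = 2110 m/s

2110 m/s


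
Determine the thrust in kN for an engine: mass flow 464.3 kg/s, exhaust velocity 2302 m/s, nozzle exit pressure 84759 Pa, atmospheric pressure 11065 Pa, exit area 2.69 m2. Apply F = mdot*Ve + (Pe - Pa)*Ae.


F = 464.3 * 2302 + (84759 - 11065) * 2.69 = 1.2671e+06 N = 1267.1 kN

1267.1 kN


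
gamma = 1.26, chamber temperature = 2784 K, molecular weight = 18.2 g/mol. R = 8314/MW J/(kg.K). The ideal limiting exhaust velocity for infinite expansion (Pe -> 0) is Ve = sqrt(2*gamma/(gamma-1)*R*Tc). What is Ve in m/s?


R = 8314 / 18.2 = 456.81 J/(kg.K)
Ve = sqrt(2 * 1.26 / (1.26 - 1) * 456.81 * 2784) = 3511 m/s

3511 m/s


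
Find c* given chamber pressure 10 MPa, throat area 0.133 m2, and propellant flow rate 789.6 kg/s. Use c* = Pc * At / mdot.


c* = 10e6 * 0.133 / 789.6 = 1684 m/s

1684 m/s


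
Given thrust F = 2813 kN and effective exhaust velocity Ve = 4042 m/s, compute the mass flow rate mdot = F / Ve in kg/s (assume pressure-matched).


mdot = F / Ve = 2813000 / 4042 = 695.9 kg/s

695.9 kg/s


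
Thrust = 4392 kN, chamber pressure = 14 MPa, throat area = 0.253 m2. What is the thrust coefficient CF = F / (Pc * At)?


CF = 4392000 / (14e6 * 0.253) = 1.24

1.24


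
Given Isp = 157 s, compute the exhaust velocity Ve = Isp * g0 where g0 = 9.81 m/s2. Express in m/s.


Ve = Isp * g0 = 157 * 9.81 = 1540.2 m/s

1540.2 m/s


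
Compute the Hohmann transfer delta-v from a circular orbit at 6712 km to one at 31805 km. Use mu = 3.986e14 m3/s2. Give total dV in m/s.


V1 = sqrt(mu/r1) = 7706.24 m/s
dV1 = V1*(sqrt(2*r2/(r1+r2)) - 1) = 2197.04 m/s
V2 = sqrt(mu/r2) = 3540.14 m/s
dV2 = V2*(1 - sqrt(2*r1/(r1+r2))) = 1450.2 m/s
Total dV = 3647 m/s

3647 m/s


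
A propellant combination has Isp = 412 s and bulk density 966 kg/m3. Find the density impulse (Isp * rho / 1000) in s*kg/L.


rho*Isp = 412 * 966 / 1000 = 398 s*kg/L

398 s*kg/L


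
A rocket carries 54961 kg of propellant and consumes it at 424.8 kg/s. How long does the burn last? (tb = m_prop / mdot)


tb = 54961 / 424.8 = 129.4 s

129.4 s


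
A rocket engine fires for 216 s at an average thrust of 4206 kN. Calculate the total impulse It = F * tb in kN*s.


It = 4206 * 216 = 908496 kN*s

908496 kN*s


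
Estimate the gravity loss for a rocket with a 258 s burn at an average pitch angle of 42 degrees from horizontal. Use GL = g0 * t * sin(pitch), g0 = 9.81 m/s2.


GL = 9.81 * 258 * sin(42 deg) = 1694 m/s

1694 m/s


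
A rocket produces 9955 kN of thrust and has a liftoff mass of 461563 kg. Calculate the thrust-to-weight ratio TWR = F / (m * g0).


TWR = 9955000 / (461563 * 9.81) = 2.2

2.2


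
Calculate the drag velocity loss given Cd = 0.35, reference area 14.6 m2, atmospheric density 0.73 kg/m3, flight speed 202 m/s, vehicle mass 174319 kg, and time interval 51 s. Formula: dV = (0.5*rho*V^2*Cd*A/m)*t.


D = 0.5 * 0.73 * 202^2 * 0.35 * 14.6 = 76105.58 N
a = 76105.58 / 174319 = 0.4366 m/s2
dV = 0.4366 * 51 = 22.3 m/s

22.3 m/s


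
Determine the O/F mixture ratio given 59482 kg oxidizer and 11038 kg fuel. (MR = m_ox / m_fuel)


MR = 59482 / 11038 = 5.39

5.39


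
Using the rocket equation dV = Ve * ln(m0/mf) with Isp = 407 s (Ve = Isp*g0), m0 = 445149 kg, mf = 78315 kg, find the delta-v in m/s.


Ve = 407 * 9.81 = 3992.67 m/s
dV = 3992.67 * ln(445149/78315) = 6938 m/s

6938 m/s


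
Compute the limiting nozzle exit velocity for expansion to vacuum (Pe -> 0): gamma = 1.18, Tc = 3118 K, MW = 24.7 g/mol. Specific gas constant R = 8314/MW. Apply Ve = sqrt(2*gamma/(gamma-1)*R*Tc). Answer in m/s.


R = 8314 / 24.7 = 336.6 J/(kg.K)
Ve = sqrt(2 * 1.18 / (1.18 - 1) * 336.6 * 3118) = 3709 m/s

3709 m/s


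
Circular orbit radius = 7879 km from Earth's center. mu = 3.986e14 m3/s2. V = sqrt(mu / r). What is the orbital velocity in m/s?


V = sqrt(3.986e14 / 7879000) = 7113 m/s

7113 m/s


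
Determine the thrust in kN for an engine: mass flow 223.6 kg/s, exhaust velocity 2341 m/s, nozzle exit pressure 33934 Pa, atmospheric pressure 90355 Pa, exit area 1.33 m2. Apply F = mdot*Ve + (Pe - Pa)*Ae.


F = 223.6 * 2341 + (33934 - 90355) * 1.33 = 448408.0 N = 448.4 kN

448.4 kN


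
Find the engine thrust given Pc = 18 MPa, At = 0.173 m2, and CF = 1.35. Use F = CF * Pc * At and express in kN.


F = 1.35 * 18e6 * 0.173 = 4.2039e+06 N = 4203.9 kN

4203.9 kN


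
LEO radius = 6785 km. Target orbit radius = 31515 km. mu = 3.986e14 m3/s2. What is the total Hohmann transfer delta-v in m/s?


V1 = sqrt(mu/r1) = 7664.67 m/s
dV1 = V1*(sqrt(2*r2/(r1+r2)) - 1) = 2167.92 m/s
V2 = sqrt(mu/r2) = 3556.4 m/s
dV2 = V2*(1 - sqrt(2*r1/(r1+r2))) = 1439.49 m/s
Total dV = 3607 m/s

3607 m/s


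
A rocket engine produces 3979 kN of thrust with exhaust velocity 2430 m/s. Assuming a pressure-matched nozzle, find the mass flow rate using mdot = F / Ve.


mdot = F / Ve = 3979000 / 2430 = 1637.4 kg/s

1637.4 kg/s


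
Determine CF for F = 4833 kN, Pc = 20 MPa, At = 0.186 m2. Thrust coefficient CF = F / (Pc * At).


CF = 4833000 / (20e6 * 0.186) = 1.3

1.3


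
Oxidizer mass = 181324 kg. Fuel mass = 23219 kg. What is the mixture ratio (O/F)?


MR = 181324 / 23219 = 7.81

7.81


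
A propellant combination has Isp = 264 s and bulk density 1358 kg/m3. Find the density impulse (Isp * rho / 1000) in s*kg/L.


rho*Isp = 264 * 1358 / 1000 = 359 s*kg/L

359 s*kg/L


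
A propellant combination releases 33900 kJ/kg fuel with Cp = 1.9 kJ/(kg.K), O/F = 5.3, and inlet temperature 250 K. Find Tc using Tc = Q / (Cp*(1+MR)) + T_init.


Tc = 33900 / (1.9 * (1 + 5.3)) + 250 = 3082 K

3082 K


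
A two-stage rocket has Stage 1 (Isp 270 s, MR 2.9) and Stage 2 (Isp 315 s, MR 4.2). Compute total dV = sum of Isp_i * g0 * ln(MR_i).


dV1 = 270 * 9.81 * ln(2.9) = 2820.1 m/s
dV2 = 315 * 9.81 * ln(4.2) = 4434.6 m/s
Total dV = 2820.1 + 4434.6 = 7254.7 m/s ~ 7255 m/s

7255 m/s


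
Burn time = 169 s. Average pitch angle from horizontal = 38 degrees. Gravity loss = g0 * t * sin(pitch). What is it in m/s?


GL = 9.81 * 169 * sin(38 deg) = 1021 m/s

1021 m/s


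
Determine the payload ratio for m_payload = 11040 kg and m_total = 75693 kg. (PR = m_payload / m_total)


PR = 11040 / 75693 = 0.1459

0.1459


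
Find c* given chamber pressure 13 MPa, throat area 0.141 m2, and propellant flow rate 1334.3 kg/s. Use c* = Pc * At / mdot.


c* = 13e6 * 0.141 / 1334.3 = 1374 m/s

1374 m/s


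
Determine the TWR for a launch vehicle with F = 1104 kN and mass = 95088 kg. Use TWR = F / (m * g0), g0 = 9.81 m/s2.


TWR = 1104000 / (95088 * 9.81) = 1.18

1.18


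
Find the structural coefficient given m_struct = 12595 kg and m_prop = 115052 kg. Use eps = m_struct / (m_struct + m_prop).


eps = 12595 / (12595 + 115052) = 0.0987

0.0987


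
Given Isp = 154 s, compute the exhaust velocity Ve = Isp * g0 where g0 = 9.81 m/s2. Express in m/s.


Ve = Isp * g0 = 154 * 9.81 = 1510.7 m/s

1510.7 m/s


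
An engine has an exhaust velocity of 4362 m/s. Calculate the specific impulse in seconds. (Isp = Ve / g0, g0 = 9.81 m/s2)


Isp = Ve / g0 = 4362 / 9.81 = 444.6 s

444.6 s


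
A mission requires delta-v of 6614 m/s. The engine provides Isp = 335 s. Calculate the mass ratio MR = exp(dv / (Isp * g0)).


Ve = 335 * 9.81 = 3286.35 m/s
MR = exp(6614 / 3286.35) = 7.483

7.483


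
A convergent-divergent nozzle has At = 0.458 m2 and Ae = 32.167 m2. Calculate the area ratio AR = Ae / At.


AR = 32.167 / 0.458 = 70.2

70.2


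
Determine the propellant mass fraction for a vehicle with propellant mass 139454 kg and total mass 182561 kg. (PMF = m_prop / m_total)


PMF = 139454 / 182561 = 0.764

0.764


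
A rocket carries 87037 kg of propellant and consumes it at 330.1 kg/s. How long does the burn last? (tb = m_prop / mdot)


tb = 87037 / 330.1 = 263.7 s

263.7 s


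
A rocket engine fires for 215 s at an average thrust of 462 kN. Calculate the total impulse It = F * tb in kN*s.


It = 462 * 215 = 99330 kN*s

99330 kN*s


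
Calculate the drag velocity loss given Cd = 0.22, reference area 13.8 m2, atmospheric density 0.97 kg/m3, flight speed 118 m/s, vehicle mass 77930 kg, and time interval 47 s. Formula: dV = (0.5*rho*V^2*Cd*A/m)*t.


D = 0.5 * 0.97 * 118^2 * 0.22 * 13.8 = 20502.53 N
a = 20502.53 / 77930 = 0.2631 m/s2
dV = 0.2631 * 47 = 12.4 m/s

12.4 m/s


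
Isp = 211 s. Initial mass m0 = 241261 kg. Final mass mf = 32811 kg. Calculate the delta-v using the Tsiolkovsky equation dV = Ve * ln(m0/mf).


Ve = 211 * 9.81 = 2069.91 m/s
dV = 2069.91 * ln(241261/32811) = 4130 m/s

4130 m/s


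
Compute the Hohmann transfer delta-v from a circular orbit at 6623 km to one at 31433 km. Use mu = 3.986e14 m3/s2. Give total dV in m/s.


V1 = sqrt(mu/r1) = 7757.85 m/s
dV1 = V1*(sqrt(2*r2/(r1+r2)) - 1) = 2213.13 m/s
V2 = sqrt(mu/r2) = 3561.03 m/s
dV2 = V2*(1 - sqrt(2*r1/(r1+r2))) = 1460.13 m/s
Total dV = 3673 m/s

3673 m/s


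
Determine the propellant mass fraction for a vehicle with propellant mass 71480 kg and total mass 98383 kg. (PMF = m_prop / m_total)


PMF = 71480 / 98383 = 0.727

0.727


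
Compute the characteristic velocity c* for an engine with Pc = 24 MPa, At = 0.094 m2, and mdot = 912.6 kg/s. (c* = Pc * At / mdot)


c* = 24e6 * 0.094 / 912.6 = 2472 m/s

2472 m/s


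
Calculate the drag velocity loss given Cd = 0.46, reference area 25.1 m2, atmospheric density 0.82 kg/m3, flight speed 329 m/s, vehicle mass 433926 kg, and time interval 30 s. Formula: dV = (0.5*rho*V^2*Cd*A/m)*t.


D = 0.5 * 0.82 * 329^2 * 0.46 * 25.1 = 512397.74 N
a = 512397.74 / 433926 = 1.1808 m/s2
dV = 1.1808 * 30 = 35.4 m/s

35.4 m/s


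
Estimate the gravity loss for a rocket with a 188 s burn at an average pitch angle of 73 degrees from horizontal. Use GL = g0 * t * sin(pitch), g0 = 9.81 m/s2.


GL = 9.81 * 188 * sin(73 deg) = 1764 m/s

1764 m/s


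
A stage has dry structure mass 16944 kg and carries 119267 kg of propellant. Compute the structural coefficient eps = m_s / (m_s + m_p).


eps = 16944 / (16944 + 119267) = 0.1244

0.1244


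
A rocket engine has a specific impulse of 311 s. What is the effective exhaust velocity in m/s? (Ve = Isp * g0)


Ve = Isp * g0 = 311 * 9.81 = 3050.9 m/s

3050.9 m/s


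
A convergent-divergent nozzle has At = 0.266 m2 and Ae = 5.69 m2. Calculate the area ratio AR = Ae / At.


AR = 5.69 / 0.266 = 21.4

21.4


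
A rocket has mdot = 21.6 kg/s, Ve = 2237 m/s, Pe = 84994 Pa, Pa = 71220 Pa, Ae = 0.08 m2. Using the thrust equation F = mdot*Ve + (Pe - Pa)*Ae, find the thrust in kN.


F = 21.6 * 2237 + (84994 - 71220) * 0.08 = 49421.0 N = 49.4 kN

49.4 kN


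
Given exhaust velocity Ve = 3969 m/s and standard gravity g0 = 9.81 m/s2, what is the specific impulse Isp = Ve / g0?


Isp = Ve / g0 = 3969 / 9.81 = 404.6 s

404.6 s


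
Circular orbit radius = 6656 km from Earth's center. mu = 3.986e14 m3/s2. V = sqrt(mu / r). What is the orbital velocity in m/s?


V = sqrt(3.986e14 / 6656000) = 7739 m/s

7739 m/s


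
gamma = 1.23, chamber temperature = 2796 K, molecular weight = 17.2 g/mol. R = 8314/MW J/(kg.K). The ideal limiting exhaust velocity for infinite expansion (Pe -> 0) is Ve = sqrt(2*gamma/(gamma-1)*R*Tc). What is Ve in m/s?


R = 8314 / 17.2 = 483.37 J/(kg.K)
Ve = sqrt(2 * 1.23 / (1.23 - 1) * 483.37 * 2796) = 3802 m/s

3802 m/s


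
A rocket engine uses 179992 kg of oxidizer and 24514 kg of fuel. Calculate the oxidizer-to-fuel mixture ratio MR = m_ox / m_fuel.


MR = 179992 / 24514 = 7.34

7.34


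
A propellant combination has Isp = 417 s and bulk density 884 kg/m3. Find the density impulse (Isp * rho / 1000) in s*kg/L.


rho*Isp = 417 * 884 / 1000 = 369 s*kg/L

369 s*kg/L


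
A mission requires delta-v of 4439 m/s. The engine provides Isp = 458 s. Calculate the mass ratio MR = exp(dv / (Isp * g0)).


Ve = 458 * 9.81 = 4492.98 m/s
MR = exp(4439 / 4492.98) = 2.686

2.686


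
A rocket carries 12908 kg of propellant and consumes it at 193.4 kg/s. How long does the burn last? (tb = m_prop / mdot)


tb = 12908 / 193.4 = 66.7 s

66.7 s


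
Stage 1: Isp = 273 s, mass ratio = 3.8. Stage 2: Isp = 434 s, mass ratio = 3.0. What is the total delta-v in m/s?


dV1 = 273 * 9.81 * ln(3.8) = 3575.3 m/s
dV2 = 434 * 9.81 * ln(3.0) = 4677.4 m/s
Total dV = 3575.3 + 4677.4 = 8252.7 m/s ~ 8253 m/s

8253 m/s


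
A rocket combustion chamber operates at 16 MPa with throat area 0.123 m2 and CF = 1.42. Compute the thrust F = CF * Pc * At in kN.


F = 1.42 * 16e6 * 0.123 = 2.7946e+06 N = 2794.6 kN

2794.6 kN


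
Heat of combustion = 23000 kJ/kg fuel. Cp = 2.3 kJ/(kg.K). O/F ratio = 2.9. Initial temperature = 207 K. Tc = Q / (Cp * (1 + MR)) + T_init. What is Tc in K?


Tc = 23000 / (2.3 * (1 + 2.9)) + 207 = 2771 K

2771 K


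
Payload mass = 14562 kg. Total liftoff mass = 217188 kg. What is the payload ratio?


PR = 14562 / 217188 = 0.067

0.067


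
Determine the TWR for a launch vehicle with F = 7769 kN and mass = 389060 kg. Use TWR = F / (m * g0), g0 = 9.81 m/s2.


TWR = 7769000 / (389060 * 9.81) = 2.04

2.04


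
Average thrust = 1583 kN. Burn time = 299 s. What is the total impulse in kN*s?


It = 1583 * 299 = 473317 kN*s

473317 kN*s


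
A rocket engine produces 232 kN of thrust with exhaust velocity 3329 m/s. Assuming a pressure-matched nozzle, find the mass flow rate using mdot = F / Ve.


mdot = F / Ve = 232000 / 3329 = 69.7 kg/s

69.7 kg/s


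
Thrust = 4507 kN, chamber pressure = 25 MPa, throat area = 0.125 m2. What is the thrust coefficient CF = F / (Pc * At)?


CF = 4507000 / (25e6 * 0.125) = 1.44

1.44


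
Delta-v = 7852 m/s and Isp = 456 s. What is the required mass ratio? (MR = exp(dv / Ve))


Ve = 456 * 9.81 = 4473.36 m/s
MR = exp(7852 / 4473.36) = 5.785

5.785


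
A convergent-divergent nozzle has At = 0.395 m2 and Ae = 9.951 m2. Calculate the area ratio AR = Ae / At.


AR = 9.951 / 0.395 = 25.2

25.2


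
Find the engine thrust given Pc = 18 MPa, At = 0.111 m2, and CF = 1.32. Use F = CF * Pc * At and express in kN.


F = 1.32 * 18e6 * 0.111 = 2.6374e+06 N = 2637.4 kN

2637.4 kN


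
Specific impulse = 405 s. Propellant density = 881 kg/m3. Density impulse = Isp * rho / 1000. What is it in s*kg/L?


rho*Isp = 405 * 881 / 1000 = 357 s*kg/L

357 s*kg/L


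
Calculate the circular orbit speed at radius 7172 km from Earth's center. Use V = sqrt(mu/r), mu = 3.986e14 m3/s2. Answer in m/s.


V = sqrt(3.986e14 / 7172000) = 7455 m/s

7455 m/s


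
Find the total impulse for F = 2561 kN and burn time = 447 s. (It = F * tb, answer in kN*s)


It = 2561 * 447 = 1144767 kN*s

1144767 kN*s


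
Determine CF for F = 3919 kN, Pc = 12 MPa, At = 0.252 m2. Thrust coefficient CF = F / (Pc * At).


CF = 3919000 / (12e6 * 0.252) = 1.3

1.3


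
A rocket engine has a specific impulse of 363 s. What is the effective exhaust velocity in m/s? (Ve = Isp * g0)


Ve = Isp * g0 = 363 * 9.81 = 3561.0 m/s

3561.0 m/s


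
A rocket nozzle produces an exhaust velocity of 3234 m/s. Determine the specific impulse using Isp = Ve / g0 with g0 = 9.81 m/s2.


Isp = Ve / g0 = 3234 / 9.81 = 329.7 s

329.7 s


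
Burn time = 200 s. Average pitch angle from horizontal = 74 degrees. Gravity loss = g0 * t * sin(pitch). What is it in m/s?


GL = 9.81 * 200 * sin(74 deg) = 1886 m/s

1886 m/s


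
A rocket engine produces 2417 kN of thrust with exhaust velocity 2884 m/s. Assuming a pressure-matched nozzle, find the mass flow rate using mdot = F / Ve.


mdot = F / Ve = 2417000 / 2884 = 838.1 kg/s

838.1 kg/s


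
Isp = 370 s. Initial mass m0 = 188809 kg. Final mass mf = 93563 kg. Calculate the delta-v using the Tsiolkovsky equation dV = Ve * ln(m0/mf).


Ve = 370 * 9.81 = 3629.7 m/s
dV = 3629.7 * ln(188809/93563) = 2548 m/s

2548 m/s


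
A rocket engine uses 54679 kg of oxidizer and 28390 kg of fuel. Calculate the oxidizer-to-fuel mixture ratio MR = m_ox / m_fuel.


MR = 54679 / 28390 = 1.93

1.93


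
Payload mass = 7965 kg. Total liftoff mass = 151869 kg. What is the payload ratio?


PR = 7965 / 151869 = 0.0524

0.0524


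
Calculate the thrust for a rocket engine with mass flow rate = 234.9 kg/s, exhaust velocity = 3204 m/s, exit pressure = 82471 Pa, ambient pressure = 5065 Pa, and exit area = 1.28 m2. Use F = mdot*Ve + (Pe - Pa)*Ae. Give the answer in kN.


F = 234.9 * 3204 + (82471 - 5065) * 1.28 = 851699.0 N = 851.7 kN

851.7 kN


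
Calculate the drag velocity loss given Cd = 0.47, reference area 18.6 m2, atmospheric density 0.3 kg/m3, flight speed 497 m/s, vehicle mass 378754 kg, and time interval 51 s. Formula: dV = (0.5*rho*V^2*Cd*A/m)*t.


D = 0.5 * 0.3 * 497^2 * 0.47 * 18.6 = 323902.9 N
a = 323902.9 / 378754 = 0.8552 m/s2
dV = 0.8552 * 51 = 43.6 m/s

43.6 m/s


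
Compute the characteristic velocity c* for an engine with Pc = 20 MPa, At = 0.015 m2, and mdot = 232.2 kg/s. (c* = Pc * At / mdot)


c* = 20e6 * 0.015 / 232.2 = 1292 m/s

1292 m/s


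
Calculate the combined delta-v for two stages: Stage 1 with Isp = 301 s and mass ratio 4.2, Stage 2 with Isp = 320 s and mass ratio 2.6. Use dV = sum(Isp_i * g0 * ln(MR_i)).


dV1 = 301 * 9.81 * ln(4.2) = 4237.5 m/s
dV2 = 320 * 9.81 * ln(2.6) = 2999.5 m/s
Total dV = 4237.5 + 2999.5 = 7237.0 m/s ~ 7237 m/s

7237 m/s


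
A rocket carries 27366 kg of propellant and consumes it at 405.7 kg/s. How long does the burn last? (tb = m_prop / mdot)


tb = 27366 / 405.7 = 67.5 s

67.5 s


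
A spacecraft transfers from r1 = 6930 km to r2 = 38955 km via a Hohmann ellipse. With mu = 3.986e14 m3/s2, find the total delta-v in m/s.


V1 = sqrt(mu/r1) = 7584.06 m/s
dV1 = V1*(sqrt(2*r2/(r1+r2)) - 1) = 2298.35 m/s
V2 = sqrt(mu/r2) = 3198.8 m/s
dV2 = V2*(1 - sqrt(2*r1/(r1+r2))) = 1440.74 m/s
Total dV = 3739 m/s

3739 m/s


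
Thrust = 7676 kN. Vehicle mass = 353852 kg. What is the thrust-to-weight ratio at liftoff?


TWR = 7676000 / (353852 * 9.81) = 2.21

2.21


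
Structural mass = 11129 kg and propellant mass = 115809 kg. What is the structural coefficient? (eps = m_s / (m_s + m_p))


eps = 11129 / (11129 + 115809) = 0.0877

0.0877


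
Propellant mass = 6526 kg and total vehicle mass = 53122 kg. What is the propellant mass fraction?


PMF = 6526 / 53122 = 0.123

0.123


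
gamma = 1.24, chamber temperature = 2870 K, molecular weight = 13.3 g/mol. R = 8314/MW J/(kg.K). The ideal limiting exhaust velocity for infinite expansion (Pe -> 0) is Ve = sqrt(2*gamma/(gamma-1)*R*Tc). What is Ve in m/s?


R = 8314 / 13.3 = 625.11 J/(kg.K)
Ve = sqrt(2 * 1.24 / (1.24 - 1) * 625.11 * 2870) = 4306 m/s

4306 m/s
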